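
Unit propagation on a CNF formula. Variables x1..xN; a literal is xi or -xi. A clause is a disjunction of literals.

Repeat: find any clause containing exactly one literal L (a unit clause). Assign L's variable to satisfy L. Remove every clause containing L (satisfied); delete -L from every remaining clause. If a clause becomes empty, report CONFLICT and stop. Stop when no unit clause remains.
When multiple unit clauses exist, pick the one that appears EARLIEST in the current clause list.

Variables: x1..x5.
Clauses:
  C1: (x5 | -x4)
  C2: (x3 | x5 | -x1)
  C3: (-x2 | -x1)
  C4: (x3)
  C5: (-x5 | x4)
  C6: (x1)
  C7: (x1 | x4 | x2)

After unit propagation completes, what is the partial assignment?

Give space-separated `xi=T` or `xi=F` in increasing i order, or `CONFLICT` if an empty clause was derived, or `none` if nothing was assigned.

Answer: x1=T x2=F x3=T

Derivation:
unit clause [3] forces x3=T; simplify:
  satisfied 2 clause(s); 5 remain; assigned so far: [3]
unit clause [1] forces x1=T; simplify:
  drop -1 from [-2, -1] -> [-2]
  satisfied 2 clause(s); 3 remain; assigned so far: [1, 3]
unit clause [-2] forces x2=F; simplify:
  satisfied 1 clause(s); 2 remain; assigned so far: [1, 2, 3]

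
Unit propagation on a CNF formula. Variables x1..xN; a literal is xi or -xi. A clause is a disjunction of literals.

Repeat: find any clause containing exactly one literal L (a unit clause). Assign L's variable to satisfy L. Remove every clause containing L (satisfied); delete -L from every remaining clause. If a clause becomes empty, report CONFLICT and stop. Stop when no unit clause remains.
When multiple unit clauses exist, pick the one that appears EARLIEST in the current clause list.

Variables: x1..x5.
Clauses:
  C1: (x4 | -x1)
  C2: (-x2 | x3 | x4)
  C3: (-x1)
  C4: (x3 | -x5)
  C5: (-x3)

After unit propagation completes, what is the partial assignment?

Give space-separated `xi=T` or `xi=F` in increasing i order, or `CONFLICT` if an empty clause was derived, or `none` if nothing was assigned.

unit clause [-1] forces x1=F; simplify:
  satisfied 2 clause(s); 3 remain; assigned so far: [1]
unit clause [-3] forces x3=F; simplify:
  drop 3 from [-2, 3, 4] -> [-2, 4]
  drop 3 from [3, -5] -> [-5]
  satisfied 1 clause(s); 2 remain; assigned so far: [1, 3]
unit clause [-5] forces x5=F; simplify:
  satisfied 1 clause(s); 1 remain; assigned so far: [1, 3, 5]

Answer: x1=F x3=F x5=F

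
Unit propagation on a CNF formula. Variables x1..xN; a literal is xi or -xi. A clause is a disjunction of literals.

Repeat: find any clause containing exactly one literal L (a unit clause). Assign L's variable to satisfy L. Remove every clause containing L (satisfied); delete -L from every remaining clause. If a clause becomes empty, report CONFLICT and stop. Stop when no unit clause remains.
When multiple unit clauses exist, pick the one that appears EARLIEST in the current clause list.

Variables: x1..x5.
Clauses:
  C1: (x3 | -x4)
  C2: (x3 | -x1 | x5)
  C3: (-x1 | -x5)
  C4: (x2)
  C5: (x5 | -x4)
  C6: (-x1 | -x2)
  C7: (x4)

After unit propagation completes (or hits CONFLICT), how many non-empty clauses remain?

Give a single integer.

unit clause [2] forces x2=T; simplify:
  drop -2 from [-1, -2] -> [-1]
  satisfied 1 clause(s); 6 remain; assigned so far: [2]
unit clause [-1] forces x1=F; simplify:
  satisfied 3 clause(s); 3 remain; assigned so far: [1, 2]
unit clause [4] forces x4=T; simplify:
  drop -4 from [3, -4] -> [3]
  drop -4 from [5, -4] -> [5]
  satisfied 1 clause(s); 2 remain; assigned so far: [1, 2, 4]
unit clause [3] forces x3=T; simplify:
  satisfied 1 clause(s); 1 remain; assigned so far: [1, 2, 3, 4]
unit clause [5] forces x5=T; simplify:
  satisfied 1 clause(s); 0 remain; assigned so far: [1, 2, 3, 4, 5]

Answer: 0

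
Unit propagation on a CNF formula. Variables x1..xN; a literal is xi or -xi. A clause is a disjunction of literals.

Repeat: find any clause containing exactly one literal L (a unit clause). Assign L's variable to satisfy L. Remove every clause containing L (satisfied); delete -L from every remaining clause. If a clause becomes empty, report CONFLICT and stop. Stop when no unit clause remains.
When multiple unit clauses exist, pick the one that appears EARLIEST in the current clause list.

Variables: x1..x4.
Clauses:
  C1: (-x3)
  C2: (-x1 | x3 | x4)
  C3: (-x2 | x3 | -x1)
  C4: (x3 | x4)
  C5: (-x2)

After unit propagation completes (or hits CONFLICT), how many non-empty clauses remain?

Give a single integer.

unit clause [-3] forces x3=F; simplify:
  drop 3 from [-1, 3, 4] -> [-1, 4]
  drop 3 from [-2, 3, -1] -> [-2, -1]
  drop 3 from [3, 4] -> [4]
  satisfied 1 clause(s); 4 remain; assigned so far: [3]
unit clause [4] forces x4=T; simplify:
  satisfied 2 clause(s); 2 remain; assigned so far: [3, 4]
unit clause [-2] forces x2=F; simplify:
  satisfied 2 clause(s); 0 remain; assigned so far: [2, 3, 4]

Answer: 0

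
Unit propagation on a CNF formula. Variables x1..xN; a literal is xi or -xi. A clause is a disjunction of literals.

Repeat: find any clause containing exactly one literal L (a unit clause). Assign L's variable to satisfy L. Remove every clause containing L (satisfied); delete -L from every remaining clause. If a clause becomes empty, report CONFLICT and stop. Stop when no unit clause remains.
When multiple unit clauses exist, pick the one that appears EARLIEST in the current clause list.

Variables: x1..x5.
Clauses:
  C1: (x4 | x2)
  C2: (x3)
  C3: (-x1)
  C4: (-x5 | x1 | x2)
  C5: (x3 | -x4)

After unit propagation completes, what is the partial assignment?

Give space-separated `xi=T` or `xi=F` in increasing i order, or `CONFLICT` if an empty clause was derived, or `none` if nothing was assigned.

Answer: x1=F x3=T

Derivation:
unit clause [3] forces x3=T; simplify:
  satisfied 2 clause(s); 3 remain; assigned so far: [3]
unit clause [-1] forces x1=F; simplify:
  drop 1 from [-5, 1, 2] -> [-5, 2]
  satisfied 1 clause(s); 2 remain; assigned so far: [1, 3]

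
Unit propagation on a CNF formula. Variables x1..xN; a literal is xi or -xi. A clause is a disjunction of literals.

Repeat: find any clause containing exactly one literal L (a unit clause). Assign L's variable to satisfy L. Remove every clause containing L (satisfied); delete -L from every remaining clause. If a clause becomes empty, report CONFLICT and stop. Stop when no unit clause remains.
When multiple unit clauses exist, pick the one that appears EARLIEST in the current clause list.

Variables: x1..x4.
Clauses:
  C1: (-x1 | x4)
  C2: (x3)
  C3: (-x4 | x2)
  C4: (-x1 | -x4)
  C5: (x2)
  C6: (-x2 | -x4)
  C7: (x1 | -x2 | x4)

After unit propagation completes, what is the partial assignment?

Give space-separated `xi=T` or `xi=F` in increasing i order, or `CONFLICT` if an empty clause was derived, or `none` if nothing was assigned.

unit clause [3] forces x3=T; simplify:
  satisfied 1 clause(s); 6 remain; assigned so far: [3]
unit clause [2] forces x2=T; simplify:
  drop -2 from [-2, -4] -> [-4]
  drop -2 from [1, -2, 4] -> [1, 4]
  satisfied 2 clause(s); 4 remain; assigned so far: [2, 3]
unit clause [-4] forces x4=F; simplify:
  drop 4 from [-1, 4] -> [-1]
  drop 4 from [1, 4] -> [1]
  satisfied 2 clause(s); 2 remain; assigned so far: [2, 3, 4]
unit clause [-1] forces x1=F; simplify:
  drop 1 from [1] -> [] (empty!)
  satisfied 1 clause(s); 1 remain; assigned so far: [1, 2, 3, 4]
CONFLICT (empty clause)

Answer: CONFLICT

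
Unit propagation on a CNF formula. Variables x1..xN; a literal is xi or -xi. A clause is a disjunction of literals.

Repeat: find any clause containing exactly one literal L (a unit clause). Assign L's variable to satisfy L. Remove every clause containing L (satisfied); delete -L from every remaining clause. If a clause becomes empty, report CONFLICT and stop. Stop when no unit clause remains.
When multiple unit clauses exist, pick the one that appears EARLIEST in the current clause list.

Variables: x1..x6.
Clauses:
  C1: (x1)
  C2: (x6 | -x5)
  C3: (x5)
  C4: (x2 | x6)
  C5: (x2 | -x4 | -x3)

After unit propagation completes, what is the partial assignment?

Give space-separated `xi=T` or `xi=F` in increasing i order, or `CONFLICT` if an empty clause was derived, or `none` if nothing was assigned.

unit clause [1] forces x1=T; simplify:
  satisfied 1 clause(s); 4 remain; assigned so far: [1]
unit clause [5] forces x5=T; simplify:
  drop -5 from [6, -5] -> [6]
  satisfied 1 clause(s); 3 remain; assigned so far: [1, 5]
unit clause [6] forces x6=T; simplify:
  satisfied 2 clause(s); 1 remain; assigned so far: [1, 5, 6]

Answer: x1=T x5=T x6=T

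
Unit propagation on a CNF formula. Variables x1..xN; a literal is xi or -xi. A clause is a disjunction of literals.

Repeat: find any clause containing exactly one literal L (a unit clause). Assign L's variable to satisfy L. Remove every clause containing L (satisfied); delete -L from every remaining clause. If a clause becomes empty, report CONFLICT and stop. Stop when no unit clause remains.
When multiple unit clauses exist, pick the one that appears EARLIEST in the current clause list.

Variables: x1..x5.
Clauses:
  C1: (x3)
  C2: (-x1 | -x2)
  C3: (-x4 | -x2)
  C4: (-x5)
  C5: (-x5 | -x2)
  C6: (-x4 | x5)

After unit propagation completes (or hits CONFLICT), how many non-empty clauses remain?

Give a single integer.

Answer: 1

Derivation:
unit clause [3] forces x3=T; simplify:
  satisfied 1 clause(s); 5 remain; assigned so far: [3]
unit clause [-5] forces x5=F; simplify:
  drop 5 from [-4, 5] -> [-4]
  satisfied 2 clause(s); 3 remain; assigned so far: [3, 5]
unit clause [-4] forces x4=F; simplify:
  satisfied 2 clause(s); 1 remain; assigned so far: [3, 4, 5]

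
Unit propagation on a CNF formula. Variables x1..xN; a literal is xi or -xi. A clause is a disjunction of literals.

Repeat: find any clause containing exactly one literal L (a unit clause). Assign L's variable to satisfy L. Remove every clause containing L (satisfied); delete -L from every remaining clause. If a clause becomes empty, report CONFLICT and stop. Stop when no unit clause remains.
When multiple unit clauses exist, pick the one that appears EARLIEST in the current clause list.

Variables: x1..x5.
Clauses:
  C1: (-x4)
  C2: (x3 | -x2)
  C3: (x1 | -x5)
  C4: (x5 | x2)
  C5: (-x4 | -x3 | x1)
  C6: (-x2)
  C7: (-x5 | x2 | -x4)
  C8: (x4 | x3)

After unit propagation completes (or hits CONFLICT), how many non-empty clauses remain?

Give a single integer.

unit clause [-4] forces x4=F; simplify:
  drop 4 from [4, 3] -> [3]
  satisfied 3 clause(s); 5 remain; assigned so far: [4]
unit clause [-2] forces x2=F; simplify:
  drop 2 from [5, 2] -> [5]
  satisfied 2 clause(s); 3 remain; assigned so far: [2, 4]
unit clause [5] forces x5=T; simplify:
  drop -5 from [1, -5] -> [1]
  satisfied 1 clause(s); 2 remain; assigned so far: [2, 4, 5]
unit clause [1] forces x1=T; simplify:
  satisfied 1 clause(s); 1 remain; assigned so far: [1, 2, 4, 5]
unit clause [3] forces x3=T; simplify:
  satisfied 1 clause(s); 0 remain; assigned so far: [1, 2, 3, 4, 5]

Answer: 0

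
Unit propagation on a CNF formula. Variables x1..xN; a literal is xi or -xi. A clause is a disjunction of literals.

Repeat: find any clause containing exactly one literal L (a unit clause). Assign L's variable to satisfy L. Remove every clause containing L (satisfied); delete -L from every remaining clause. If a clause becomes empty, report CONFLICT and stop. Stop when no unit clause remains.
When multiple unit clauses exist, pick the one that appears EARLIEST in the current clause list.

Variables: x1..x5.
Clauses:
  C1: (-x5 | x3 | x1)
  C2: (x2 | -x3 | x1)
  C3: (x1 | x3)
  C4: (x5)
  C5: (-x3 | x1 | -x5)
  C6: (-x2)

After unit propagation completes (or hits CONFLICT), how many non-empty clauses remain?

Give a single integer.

unit clause [5] forces x5=T; simplify:
  drop -5 from [-5, 3, 1] -> [3, 1]
  drop -5 from [-3, 1, -5] -> [-3, 1]
  satisfied 1 clause(s); 5 remain; assigned so far: [5]
unit clause [-2] forces x2=F; simplify:
  drop 2 from [2, -3, 1] -> [-3, 1]
  satisfied 1 clause(s); 4 remain; assigned so far: [2, 5]

Answer: 4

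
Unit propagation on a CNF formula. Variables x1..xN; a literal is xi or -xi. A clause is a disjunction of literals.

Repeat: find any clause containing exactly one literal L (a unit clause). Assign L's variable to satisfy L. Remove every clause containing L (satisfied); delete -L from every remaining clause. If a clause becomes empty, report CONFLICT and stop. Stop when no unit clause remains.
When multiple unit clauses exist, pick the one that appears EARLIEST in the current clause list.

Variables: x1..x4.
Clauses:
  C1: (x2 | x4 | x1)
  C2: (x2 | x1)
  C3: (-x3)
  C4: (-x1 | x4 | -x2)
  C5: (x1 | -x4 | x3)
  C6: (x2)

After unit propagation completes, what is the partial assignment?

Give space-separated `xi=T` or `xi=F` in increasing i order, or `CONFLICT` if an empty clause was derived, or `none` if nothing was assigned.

Answer: x2=T x3=F

Derivation:
unit clause [-3] forces x3=F; simplify:
  drop 3 from [1, -4, 3] -> [1, -4]
  satisfied 1 clause(s); 5 remain; assigned so far: [3]
unit clause [2] forces x2=T; simplify:
  drop -2 from [-1, 4, -2] -> [-1, 4]
  satisfied 3 clause(s); 2 remain; assigned so far: [2, 3]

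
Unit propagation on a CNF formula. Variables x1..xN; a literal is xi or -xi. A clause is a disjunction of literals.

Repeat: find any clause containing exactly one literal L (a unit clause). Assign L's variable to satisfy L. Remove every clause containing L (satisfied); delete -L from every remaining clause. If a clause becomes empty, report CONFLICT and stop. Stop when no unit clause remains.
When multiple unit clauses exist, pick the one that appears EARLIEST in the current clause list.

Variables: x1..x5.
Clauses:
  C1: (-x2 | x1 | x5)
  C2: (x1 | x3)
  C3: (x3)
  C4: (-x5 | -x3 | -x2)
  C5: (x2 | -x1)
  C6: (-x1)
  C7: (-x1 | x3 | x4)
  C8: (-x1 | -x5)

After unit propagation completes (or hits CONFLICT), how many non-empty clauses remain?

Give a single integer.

Answer: 2

Derivation:
unit clause [3] forces x3=T; simplify:
  drop -3 from [-5, -3, -2] -> [-5, -2]
  satisfied 3 clause(s); 5 remain; assigned so far: [3]
unit clause [-1] forces x1=F; simplify:
  drop 1 from [-2, 1, 5] -> [-2, 5]
  satisfied 3 clause(s); 2 remain; assigned so far: [1, 3]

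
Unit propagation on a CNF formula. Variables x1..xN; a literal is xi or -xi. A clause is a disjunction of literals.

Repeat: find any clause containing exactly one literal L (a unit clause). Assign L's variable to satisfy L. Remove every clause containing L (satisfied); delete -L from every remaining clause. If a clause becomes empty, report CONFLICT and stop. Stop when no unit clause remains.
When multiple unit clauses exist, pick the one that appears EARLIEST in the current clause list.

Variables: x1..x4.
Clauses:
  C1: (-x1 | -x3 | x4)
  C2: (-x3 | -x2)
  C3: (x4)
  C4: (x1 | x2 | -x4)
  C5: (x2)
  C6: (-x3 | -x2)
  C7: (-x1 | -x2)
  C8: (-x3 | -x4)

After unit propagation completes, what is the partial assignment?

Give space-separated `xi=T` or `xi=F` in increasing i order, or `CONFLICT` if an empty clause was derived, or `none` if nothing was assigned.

unit clause [4] forces x4=T; simplify:
  drop -4 from [1, 2, -4] -> [1, 2]
  drop -4 from [-3, -4] -> [-3]
  satisfied 2 clause(s); 6 remain; assigned so far: [4]
unit clause [2] forces x2=T; simplify:
  drop -2 from [-3, -2] -> [-3]
  drop -2 from [-3, -2] -> [-3]
  drop -2 from [-1, -2] -> [-1]
  satisfied 2 clause(s); 4 remain; assigned so far: [2, 4]
unit clause [-3] forces x3=F; simplify:
  satisfied 3 clause(s); 1 remain; assigned so far: [2, 3, 4]
unit clause [-1] forces x1=F; simplify:
  satisfied 1 clause(s); 0 remain; assigned so far: [1, 2, 3, 4]

Answer: x1=F x2=T x3=F x4=T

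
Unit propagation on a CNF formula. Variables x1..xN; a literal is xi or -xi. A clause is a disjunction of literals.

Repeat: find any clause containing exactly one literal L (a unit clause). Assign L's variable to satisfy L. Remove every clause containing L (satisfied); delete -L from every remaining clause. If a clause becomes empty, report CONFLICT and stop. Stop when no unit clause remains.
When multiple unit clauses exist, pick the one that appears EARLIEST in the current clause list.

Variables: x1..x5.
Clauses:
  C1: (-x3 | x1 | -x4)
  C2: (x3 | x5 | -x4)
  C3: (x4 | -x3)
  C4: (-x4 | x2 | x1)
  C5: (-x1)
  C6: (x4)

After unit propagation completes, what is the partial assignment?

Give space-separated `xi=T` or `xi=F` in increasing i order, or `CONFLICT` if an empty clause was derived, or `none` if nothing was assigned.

unit clause [-1] forces x1=F; simplify:
  drop 1 from [-3, 1, -4] -> [-3, -4]
  drop 1 from [-4, 2, 1] -> [-4, 2]
  satisfied 1 clause(s); 5 remain; assigned so far: [1]
unit clause [4] forces x4=T; simplify:
  drop -4 from [-3, -4] -> [-3]
  drop -4 from [3, 5, -4] -> [3, 5]
  drop -4 from [-4, 2] -> [2]
  satisfied 2 clause(s); 3 remain; assigned so far: [1, 4]
unit clause [-3] forces x3=F; simplify:
  drop 3 from [3, 5] -> [5]
  satisfied 1 clause(s); 2 remain; assigned so far: [1, 3, 4]
unit clause [5] forces x5=T; simplify:
  satisfied 1 clause(s); 1 remain; assigned so far: [1, 3, 4, 5]
unit clause [2] forces x2=T; simplify:
  satisfied 1 clause(s); 0 remain; assigned so far: [1, 2, 3, 4, 5]

Answer: x1=F x2=T x3=F x4=T x5=T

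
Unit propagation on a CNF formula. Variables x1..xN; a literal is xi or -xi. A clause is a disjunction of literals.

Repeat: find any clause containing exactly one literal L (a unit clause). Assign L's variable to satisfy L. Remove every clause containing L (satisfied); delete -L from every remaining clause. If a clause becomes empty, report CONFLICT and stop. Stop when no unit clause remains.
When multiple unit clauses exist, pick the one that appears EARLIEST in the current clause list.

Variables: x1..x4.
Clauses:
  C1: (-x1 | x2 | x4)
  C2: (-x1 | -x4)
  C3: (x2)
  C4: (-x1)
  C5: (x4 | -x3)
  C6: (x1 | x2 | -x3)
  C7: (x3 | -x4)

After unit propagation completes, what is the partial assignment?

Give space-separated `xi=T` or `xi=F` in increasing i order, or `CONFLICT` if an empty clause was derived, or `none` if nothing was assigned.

Answer: x1=F x2=T

Derivation:
unit clause [2] forces x2=T; simplify:
  satisfied 3 clause(s); 4 remain; assigned so far: [2]
unit clause [-1] forces x1=F; simplify:
  satisfied 2 clause(s); 2 remain; assigned so far: [1, 2]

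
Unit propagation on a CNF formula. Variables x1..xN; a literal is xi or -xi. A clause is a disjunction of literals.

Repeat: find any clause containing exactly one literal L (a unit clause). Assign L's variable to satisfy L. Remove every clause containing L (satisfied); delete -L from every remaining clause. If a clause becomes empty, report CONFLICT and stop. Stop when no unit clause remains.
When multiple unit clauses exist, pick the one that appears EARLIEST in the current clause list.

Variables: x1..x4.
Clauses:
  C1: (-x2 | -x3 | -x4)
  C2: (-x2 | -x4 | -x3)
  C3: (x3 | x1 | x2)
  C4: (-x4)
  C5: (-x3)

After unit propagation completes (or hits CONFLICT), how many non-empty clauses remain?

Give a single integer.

Answer: 1

Derivation:
unit clause [-4] forces x4=F; simplify:
  satisfied 3 clause(s); 2 remain; assigned so far: [4]
unit clause [-3] forces x3=F; simplify:
  drop 3 from [3, 1, 2] -> [1, 2]
  satisfied 1 clause(s); 1 remain; assigned so far: [3, 4]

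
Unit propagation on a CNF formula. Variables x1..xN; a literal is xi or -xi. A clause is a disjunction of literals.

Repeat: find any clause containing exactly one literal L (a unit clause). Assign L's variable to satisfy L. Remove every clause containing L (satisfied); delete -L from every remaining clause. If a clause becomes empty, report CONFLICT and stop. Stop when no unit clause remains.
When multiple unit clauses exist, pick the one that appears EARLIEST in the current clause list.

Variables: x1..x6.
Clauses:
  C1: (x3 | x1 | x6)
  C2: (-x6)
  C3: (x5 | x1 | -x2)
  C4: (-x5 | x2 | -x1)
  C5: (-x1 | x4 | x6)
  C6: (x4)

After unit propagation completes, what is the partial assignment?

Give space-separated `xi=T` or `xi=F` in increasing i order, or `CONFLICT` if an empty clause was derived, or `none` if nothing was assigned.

Answer: x4=T x6=F

Derivation:
unit clause [-6] forces x6=F; simplify:
  drop 6 from [3, 1, 6] -> [3, 1]
  drop 6 from [-1, 4, 6] -> [-1, 4]
  satisfied 1 clause(s); 5 remain; assigned so far: [6]
unit clause [4] forces x4=T; simplify:
  satisfied 2 clause(s); 3 remain; assigned so far: [4, 6]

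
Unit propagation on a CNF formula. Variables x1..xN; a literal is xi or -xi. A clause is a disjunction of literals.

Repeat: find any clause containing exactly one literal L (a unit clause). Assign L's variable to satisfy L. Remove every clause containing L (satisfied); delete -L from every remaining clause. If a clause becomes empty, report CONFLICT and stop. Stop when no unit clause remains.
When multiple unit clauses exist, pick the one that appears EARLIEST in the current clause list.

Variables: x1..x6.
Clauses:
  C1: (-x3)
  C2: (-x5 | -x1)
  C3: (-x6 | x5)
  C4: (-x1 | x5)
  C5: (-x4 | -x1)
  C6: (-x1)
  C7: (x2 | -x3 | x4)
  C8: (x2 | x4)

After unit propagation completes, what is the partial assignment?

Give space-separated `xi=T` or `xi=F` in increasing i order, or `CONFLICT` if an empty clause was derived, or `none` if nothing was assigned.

Answer: x1=F x3=F

Derivation:
unit clause [-3] forces x3=F; simplify:
  satisfied 2 clause(s); 6 remain; assigned so far: [3]
unit clause [-1] forces x1=F; simplify:
  satisfied 4 clause(s); 2 remain; assigned so far: [1, 3]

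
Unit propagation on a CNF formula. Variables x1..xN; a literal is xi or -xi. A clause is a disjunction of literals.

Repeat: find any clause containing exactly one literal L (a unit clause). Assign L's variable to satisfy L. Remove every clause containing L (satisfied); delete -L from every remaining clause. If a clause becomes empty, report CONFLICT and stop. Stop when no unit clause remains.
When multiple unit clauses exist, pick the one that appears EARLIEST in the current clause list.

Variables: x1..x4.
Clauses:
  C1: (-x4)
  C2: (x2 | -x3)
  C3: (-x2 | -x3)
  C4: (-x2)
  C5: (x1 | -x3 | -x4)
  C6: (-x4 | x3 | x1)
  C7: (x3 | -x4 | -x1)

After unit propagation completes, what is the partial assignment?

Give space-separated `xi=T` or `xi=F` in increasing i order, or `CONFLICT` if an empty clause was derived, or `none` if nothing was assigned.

Answer: x2=F x3=F x4=F

Derivation:
unit clause [-4] forces x4=F; simplify:
  satisfied 4 clause(s); 3 remain; assigned so far: [4]
unit clause [-2] forces x2=F; simplify:
  drop 2 from [2, -3] -> [-3]
  satisfied 2 clause(s); 1 remain; assigned so far: [2, 4]
unit clause [-3] forces x3=F; simplify:
  satisfied 1 clause(s); 0 remain; assigned so far: [2, 3, 4]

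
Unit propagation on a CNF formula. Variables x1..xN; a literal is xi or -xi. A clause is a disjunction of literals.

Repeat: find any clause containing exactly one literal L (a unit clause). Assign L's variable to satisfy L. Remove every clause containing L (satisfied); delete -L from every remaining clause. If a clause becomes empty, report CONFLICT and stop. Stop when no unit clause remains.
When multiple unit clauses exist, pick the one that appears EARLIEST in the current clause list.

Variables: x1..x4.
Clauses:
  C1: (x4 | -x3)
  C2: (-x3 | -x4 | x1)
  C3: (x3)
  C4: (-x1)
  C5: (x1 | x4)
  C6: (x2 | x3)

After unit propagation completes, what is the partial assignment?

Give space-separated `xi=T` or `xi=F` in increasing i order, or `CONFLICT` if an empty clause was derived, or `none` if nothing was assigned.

Answer: CONFLICT

Derivation:
unit clause [3] forces x3=T; simplify:
  drop -3 from [4, -3] -> [4]
  drop -3 from [-3, -4, 1] -> [-4, 1]
  satisfied 2 clause(s); 4 remain; assigned so far: [3]
unit clause [4] forces x4=T; simplify:
  drop -4 from [-4, 1] -> [1]
  satisfied 2 clause(s); 2 remain; assigned so far: [3, 4]
unit clause [1] forces x1=T; simplify:
  drop -1 from [-1] -> [] (empty!)
  satisfied 1 clause(s); 1 remain; assigned so far: [1, 3, 4]
CONFLICT (empty clause)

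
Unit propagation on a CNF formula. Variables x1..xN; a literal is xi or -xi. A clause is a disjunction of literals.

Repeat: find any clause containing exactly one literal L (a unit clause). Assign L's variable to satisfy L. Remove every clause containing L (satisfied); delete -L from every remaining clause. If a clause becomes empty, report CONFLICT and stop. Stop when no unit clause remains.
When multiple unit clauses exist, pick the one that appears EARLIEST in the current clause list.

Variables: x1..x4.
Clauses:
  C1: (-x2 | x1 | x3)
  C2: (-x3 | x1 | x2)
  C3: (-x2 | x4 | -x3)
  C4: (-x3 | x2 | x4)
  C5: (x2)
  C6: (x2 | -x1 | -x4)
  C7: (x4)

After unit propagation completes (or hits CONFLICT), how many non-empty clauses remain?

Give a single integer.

unit clause [2] forces x2=T; simplify:
  drop -2 from [-2, 1, 3] -> [1, 3]
  drop -2 from [-2, 4, -3] -> [4, -3]
  satisfied 4 clause(s); 3 remain; assigned so far: [2]
unit clause [4] forces x4=T; simplify:
  satisfied 2 clause(s); 1 remain; assigned so far: [2, 4]

Answer: 1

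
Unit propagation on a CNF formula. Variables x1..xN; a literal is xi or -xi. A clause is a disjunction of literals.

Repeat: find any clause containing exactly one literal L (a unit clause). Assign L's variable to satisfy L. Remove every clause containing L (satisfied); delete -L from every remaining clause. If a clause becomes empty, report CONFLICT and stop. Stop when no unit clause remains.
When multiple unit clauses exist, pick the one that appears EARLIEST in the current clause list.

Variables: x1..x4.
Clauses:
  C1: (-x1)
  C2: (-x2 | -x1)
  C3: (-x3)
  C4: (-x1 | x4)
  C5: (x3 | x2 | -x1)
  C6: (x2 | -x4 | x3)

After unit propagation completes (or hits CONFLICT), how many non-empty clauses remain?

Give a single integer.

unit clause [-1] forces x1=F; simplify:
  satisfied 4 clause(s); 2 remain; assigned so far: [1]
unit clause [-3] forces x3=F; simplify:
  drop 3 from [2, -4, 3] -> [2, -4]
  satisfied 1 clause(s); 1 remain; assigned so far: [1, 3]

Answer: 1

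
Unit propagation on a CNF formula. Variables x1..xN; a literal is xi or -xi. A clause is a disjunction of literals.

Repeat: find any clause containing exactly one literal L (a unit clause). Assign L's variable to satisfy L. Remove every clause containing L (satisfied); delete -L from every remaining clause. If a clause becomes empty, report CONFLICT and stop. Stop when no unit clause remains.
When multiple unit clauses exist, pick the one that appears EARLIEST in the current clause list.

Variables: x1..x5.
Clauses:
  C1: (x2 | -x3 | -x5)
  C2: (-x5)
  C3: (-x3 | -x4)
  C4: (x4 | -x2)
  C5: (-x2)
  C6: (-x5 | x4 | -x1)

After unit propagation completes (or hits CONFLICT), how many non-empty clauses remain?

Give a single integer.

unit clause [-5] forces x5=F; simplify:
  satisfied 3 clause(s); 3 remain; assigned so far: [5]
unit clause [-2] forces x2=F; simplify:
  satisfied 2 clause(s); 1 remain; assigned so far: [2, 5]

Answer: 1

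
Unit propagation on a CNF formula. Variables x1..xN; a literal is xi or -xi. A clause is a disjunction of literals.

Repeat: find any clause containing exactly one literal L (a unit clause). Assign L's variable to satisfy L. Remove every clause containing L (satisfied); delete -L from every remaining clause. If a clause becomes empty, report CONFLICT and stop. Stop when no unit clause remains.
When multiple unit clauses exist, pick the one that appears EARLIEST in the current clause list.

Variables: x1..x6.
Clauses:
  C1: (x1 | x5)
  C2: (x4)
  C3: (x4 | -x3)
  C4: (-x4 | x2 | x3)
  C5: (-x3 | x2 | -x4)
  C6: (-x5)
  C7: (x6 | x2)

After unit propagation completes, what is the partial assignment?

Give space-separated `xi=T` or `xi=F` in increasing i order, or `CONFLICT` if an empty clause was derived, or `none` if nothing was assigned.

unit clause [4] forces x4=T; simplify:
  drop -4 from [-4, 2, 3] -> [2, 3]
  drop -4 from [-3, 2, -4] -> [-3, 2]
  satisfied 2 clause(s); 5 remain; assigned so far: [4]
unit clause [-5] forces x5=F; simplify:
  drop 5 from [1, 5] -> [1]
  satisfied 1 clause(s); 4 remain; assigned so far: [4, 5]
unit clause [1] forces x1=T; simplify:
  satisfied 1 clause(s); 3 remain; assigned so far: [1, 4, 5]

Answer: x1=T x4=T x5=F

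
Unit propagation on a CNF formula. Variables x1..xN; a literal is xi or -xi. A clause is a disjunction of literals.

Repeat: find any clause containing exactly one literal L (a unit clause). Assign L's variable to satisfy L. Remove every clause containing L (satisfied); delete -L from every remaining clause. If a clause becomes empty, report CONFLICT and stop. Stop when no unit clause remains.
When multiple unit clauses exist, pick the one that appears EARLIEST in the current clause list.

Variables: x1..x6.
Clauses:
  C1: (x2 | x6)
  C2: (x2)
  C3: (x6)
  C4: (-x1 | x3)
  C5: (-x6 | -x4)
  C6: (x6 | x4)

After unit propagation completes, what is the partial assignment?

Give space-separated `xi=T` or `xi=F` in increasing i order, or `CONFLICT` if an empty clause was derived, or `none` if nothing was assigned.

unit clause [2] forces x2=T; simplify:
  satisfied 2 clause(s); 4 remain; assigned so far: [2]
unit clause [6] forces x6=T; simplify:
  drop -6 from [-6, -4] -> [-4]
  satisfied 2 clause(s); 2 remain; assigned so far: [2, 6]
unit clause [-4] forces x4=F; simplify:
  satisfied 1 clause(s); 1 remain; assigned so far: [2, 4, 6]

Answer: x2=T x4=F x6=T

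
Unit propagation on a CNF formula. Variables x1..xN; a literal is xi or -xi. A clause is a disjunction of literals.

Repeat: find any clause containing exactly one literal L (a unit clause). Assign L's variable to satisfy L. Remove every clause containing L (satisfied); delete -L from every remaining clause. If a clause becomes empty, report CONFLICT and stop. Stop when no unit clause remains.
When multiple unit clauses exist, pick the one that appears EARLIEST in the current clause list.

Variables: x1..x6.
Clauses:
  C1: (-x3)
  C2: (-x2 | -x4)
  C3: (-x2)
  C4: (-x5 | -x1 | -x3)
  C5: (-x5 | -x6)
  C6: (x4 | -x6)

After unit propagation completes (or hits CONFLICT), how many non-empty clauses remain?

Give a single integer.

unit clause [-3] forces x3=F; simplify:
  satisfied 2 clause(s); 4 remain; assigned so far: [3]
unit clause [-2] forces x2=F; simplify:
  satisfied 2 clause(s); 2 remain; assigned so far: [2, 3]

Answer: 2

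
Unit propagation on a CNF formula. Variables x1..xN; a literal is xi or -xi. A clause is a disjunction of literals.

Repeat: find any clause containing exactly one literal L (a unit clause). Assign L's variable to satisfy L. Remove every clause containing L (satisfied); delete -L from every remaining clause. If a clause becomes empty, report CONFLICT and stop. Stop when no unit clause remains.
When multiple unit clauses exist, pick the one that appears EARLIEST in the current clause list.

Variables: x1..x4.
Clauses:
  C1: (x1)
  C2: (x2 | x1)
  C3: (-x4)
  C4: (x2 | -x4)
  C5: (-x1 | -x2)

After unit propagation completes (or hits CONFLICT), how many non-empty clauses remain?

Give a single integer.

Answer: 0

Derivation:
unit clause [1] forces x1=T; simplify:
  drop -1 from [-1, -2] -> [-2]
  satisfied 2 clause(s); 3 remain; assigned so far: [1]
unit clause [-4] forces x4=F; simplify:
  satisfied 2 clause(s); 1 remain; assigned so far: [1, 4]
unit clause [-2] forces x2=F; simplify:
  satisfied 1 clause(s); 0 remain; assigned so far: [1, 2, 4]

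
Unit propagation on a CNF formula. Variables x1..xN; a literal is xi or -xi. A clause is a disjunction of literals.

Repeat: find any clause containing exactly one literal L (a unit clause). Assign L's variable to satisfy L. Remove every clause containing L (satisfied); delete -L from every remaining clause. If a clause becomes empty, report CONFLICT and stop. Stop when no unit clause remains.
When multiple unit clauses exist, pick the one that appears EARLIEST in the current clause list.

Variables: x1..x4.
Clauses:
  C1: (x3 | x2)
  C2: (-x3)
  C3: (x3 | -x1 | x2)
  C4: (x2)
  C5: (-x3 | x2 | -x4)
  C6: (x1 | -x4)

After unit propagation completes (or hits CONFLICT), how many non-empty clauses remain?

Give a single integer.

Answer: 1

Derivation:
unit clause [-3] forces x3=F; simplify:
  drop 3 from [3, 2] -> [2]
  drop 3 from [3, -1, 2] -> [-1, 2]
  satisfied 2 clause(s); 4 remain; assigned so far: [3]
unit clause [2] forces x2=T; simplify:
  satisfied 3 clause(s); 1 remain; assigned so far: [2, 3]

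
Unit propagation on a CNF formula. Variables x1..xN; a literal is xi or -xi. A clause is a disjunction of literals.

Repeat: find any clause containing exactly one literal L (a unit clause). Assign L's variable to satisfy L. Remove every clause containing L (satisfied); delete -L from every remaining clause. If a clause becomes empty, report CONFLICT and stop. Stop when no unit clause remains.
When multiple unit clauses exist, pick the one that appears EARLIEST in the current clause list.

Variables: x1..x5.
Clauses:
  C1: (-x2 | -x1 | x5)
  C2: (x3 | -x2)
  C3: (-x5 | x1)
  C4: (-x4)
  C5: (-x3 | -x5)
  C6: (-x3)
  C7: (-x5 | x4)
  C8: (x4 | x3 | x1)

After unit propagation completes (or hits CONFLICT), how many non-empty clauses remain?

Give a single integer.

unit clause [-4] forces x4=F; simplify:
  drop 4 from [-5, 4] -> [-5]
  drop 4 from [4, 3, 1] -> [3, 1]
  satisfied 1 clause(s); 7 remain; assigned so far: [4]
unit clause [-3] forces x3=F; simplify:
  drop 3 from [3, -2] -> [-2]
  drop 3 from [3, 1] -> [1]
  satisfied 2 clause(s); 5 remain; assigned so far: [3, 4]
unit clause [-2] forces x2=F; simplify:
  satisfied 2 clause(s); 3 remain; assigned so far: [2, 3, 4]
unit clause [-5] forces x5=F; simplify:
  satisfied 2 clause(s); 1 remain; assigned so far: [2, 3, 4, 5]
unit clause [1] forces x1=T; simplify:
  satisfied 1 clause(s); 0 remain; assigned so far: [1, 2, 3, 4, 5]

Answer: 0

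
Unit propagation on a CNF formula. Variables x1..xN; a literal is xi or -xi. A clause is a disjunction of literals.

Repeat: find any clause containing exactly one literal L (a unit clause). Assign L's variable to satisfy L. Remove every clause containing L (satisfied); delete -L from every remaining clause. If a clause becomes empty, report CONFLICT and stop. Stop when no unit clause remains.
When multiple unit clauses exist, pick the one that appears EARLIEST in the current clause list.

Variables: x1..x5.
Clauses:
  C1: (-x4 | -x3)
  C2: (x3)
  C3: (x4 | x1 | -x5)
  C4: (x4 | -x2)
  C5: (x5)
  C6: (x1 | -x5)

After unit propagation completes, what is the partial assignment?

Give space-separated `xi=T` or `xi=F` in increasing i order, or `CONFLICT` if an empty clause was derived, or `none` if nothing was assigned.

unit clause [3] forces x3=T; simplify:
  drop -3 from [-4, -3] -> [-4]
  satisfied 1 clause(s); 5 remain; assigned so far: [3]
unit clause [-4] forces x4=F; simplify:
  drop 4 from [4, 1, -5] -> [1, -5]
  drop 4 from [4, -2] -> [-2]
  satisfied 1 clause(s); 4 remain; assigned so far: [3, 4]
unit clause [-2] forces x2=F; simplify:
  satisfied 1 clause(s); 3 remain; assigned so far: [2, 3, 4]
unit clause [5] forces x5=T; simplify:
  drop -5 from [1, -5] -> [1]
  drop -5 from [1, -5] -> [1]
  satisfied 1 clause(s); 2 remain; assigned so far: [2, 3, 4, 5]
unit clause [1] forces x1=T; simplify:
  satisfied 2 clause(s); 0 remain; assigned so far: [1, 2, 3, 4, 5]

Answer: x1=T x2=F x3=T x4=F x5=T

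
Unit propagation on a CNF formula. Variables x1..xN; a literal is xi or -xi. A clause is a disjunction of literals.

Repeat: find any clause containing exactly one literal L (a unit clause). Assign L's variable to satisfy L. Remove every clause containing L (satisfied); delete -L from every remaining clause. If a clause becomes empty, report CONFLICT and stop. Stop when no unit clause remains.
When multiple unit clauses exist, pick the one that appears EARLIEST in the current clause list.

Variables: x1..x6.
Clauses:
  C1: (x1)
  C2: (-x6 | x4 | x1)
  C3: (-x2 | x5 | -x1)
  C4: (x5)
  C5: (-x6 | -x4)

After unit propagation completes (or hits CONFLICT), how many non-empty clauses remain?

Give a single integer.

unit clause [1] forces x1=T; simplify:
  drop -1 from [-2, 5, -1] -> [-2, 5]
  satisfied 2 clause(s); 3 remain; assigned so far: [1]
unit clause [5] forces x5=T; simplify:
  satisfied 2 clause(s); 1 remain; assigned so far: [1, 5]

Answer: 1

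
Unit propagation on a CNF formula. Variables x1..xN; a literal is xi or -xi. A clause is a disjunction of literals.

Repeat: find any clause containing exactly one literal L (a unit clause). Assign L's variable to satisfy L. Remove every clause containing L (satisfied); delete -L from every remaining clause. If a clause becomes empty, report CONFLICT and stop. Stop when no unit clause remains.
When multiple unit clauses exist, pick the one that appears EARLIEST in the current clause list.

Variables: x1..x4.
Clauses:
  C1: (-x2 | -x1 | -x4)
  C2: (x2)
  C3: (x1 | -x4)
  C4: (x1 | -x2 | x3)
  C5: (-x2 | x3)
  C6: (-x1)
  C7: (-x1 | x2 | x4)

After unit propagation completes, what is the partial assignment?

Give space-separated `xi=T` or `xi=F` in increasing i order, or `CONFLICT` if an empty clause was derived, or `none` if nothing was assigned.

Answer: x1=F x2=T x3=T x4=F

Derivation:
unit clause [2] forces x2=T; simplify:
  drop -2 from [-2, -1, -4] -> [-1, -4]
  drop -2 from [1, -2, 3] -> [1, 3]
  drop -2 from [-2, 3] -> [3]
  satisfied 2 clause(s); 5 remain; assigned so far: [2]
unit clause [3] forces x3=T; simplify:
  satisfied 2 clause(s); 3 remain; assigned so far: [2, 3]
unit clause [-1] forces x1=F; simplify:
  drop 1 from [1, -4] -> [-4]
  satisfied 2 clause(s); 1 remain; assigned so far: [1, 2, 3]
unit clause [-4] forces x4=F; simplify:
  satisfied 1 clause(s); 0 remain; assigned so far: [1, 2, 3, 4]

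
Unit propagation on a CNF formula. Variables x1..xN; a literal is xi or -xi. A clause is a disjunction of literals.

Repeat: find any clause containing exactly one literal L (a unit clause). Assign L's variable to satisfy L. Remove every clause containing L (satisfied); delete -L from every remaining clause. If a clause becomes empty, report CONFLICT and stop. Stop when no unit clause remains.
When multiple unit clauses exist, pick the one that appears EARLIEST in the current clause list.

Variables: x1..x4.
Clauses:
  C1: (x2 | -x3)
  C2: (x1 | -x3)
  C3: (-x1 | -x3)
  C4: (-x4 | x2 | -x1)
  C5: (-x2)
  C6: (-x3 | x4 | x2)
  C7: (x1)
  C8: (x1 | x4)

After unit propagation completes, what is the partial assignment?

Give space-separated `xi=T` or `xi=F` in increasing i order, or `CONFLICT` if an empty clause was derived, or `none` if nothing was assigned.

unit clause [-2] forces x2=F; simplify:
  drop 2 from [2, -3] -> [-3]
  drop 2 from [-4, 2, -1] -> [-4, -1]
  drop 2 from [-3, 4, 2] -> [-3, 4]
  satisfied 1 clause(s); 7 remain; assigned so far: [2]
unit clause [-3] forces x3=F; simplify:
  satisfied 4 clause(s); 3 remain; assigned so far: [2, 3]
unit clause [1] forces x1=T; simplify:
  drop -1 from [-4, -1] -> [-4]
  satisfied 2 clause(s); 1 remain; assigned so far: [1, 2, 3]
unit clause [-4] forces x4=F; simplify:
  satisfied 1 clause(s); 0 remain; assigned so far: [1, 2, 3, 4]

Answer: x1=T x2=F x3=F x4=F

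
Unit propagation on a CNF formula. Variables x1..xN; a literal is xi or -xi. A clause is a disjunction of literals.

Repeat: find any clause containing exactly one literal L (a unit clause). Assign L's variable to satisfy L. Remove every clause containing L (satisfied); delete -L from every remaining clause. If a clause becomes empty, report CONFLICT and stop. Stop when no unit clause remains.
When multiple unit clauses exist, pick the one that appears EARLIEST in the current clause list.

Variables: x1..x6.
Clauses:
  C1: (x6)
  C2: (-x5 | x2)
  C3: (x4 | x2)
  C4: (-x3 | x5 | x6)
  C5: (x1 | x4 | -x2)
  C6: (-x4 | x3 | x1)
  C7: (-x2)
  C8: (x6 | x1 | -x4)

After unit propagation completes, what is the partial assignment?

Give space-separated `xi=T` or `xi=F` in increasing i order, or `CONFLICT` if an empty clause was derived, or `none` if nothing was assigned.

Answer: x2=F x4=T x5=F x6=T

Derivation:
unit clause [6] forces x6=T; simplify:
  satisfied 3 clause(s); 5 remain; assigned so far: [6]
unit clause [-2] forces x2=F; simplify:
  drop 2 from [-5, 2] -> [-5]
  drop 2 from [4, 2] -> [4]
  satisfied 2 clause(s); 3 remain; assigned so far: [2, 6]
unit clause [-5] forces x5=F; simplify:
  satisfied 1 clause(s); 2 remain; assigned so far: [2, 5, 6]
unit clause [4] forces x4=T; simplify:
  drop -4 from [-4, 3, 1] -> [3, 1]
  satisfied 1 clause(s); 1 remain; assigned so far: [2, 4, 5, 6]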